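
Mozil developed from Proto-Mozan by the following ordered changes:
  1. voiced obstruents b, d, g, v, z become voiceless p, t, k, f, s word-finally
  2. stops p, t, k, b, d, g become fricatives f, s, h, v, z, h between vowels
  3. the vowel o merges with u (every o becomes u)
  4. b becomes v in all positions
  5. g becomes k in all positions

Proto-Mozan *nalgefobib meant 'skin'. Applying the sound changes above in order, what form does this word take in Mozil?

nalkefuvip

Mozil: start from *nalgefobib.
  rule 1 (final devoicing): nalgefobib → nalgefobip
  rule 2 (intervocalic lenition): nalgefobip → nalgefovip
  rule 3 (vowel merger): nalgefovip → nalgefuvip
  rule 4: no change — nalgefuvip
  rule 5 (unconditioned shift): nalgefuvip → nalkefuvip
  ⇒ Mozil nalkefuvip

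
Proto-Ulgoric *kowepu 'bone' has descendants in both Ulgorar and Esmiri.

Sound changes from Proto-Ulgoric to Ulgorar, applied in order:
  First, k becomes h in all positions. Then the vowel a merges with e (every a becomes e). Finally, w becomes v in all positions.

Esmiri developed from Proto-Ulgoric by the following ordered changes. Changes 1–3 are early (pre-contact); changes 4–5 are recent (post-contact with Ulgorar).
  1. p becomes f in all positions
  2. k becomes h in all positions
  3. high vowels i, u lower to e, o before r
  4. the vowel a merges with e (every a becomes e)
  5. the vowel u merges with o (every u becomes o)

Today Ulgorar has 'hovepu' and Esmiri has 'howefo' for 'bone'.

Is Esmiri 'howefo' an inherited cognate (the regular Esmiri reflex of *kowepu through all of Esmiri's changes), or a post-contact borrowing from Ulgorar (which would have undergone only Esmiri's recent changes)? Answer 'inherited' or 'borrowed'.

If inherited, *kowepu would pass through all of Esmiri's changes:
Esmiri: *kowepu
  kowepu → kowefu   [unconditioned shift]
  kowefu → howefu   [unconditioned shift]
  howefu (rule 3 does not apply)
  howefu (rule 4 does not apply)
  howefu → howefo   [vowel merger]
  giving Esmiri howefo.
If borrowed from Ulgorar 'hovepu' after the early changes, it would undergo only the recent ones:
  rule 4 (vowel merger): no change (hovepu)
  rule 5 (vowel merger): hovepu → hovepo
  ⇒ as a loan: hovepo
Esmiri 'howefo' matches the inherited outcome exactly, so it is an inherited cognate, not a loan.

inherited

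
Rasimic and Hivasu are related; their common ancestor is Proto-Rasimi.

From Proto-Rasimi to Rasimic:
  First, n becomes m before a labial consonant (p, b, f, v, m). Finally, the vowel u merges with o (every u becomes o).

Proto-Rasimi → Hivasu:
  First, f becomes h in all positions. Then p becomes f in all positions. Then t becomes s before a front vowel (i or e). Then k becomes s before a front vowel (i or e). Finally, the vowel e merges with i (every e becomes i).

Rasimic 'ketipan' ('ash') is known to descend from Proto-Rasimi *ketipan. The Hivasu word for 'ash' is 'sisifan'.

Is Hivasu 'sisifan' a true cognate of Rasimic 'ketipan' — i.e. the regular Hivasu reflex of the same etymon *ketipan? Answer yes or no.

yes

Derive the expected Hivasu reflex of *ketipan:
Hivasu: *ketipan > ketifan > kesifan > sesifan > sisifan  (by unconditioned shift, palatalisation, palatalisation, vowel merger)
Hivasu 'sisifan' matches the regular reflex exactly, so the pair is cognate.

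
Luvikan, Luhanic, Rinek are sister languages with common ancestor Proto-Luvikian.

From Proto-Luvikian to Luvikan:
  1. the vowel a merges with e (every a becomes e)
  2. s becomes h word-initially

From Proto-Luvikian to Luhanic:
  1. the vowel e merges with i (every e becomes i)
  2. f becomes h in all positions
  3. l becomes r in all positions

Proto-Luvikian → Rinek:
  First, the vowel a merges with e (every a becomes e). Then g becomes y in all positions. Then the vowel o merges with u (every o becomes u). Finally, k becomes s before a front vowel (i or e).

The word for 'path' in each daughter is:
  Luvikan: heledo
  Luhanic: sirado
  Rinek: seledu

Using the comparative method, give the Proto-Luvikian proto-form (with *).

*selado

Position 6: Luvikan has o, Luhanic has o, Rinek has u. Luvikan preserves o here (none of its changes turn any other segment into o), so the proto-segment is *o.
Position 4: Luvikan has e, Luhanic has a, Rinek has e. Luhanic preserves a here (none of its changes turn any other segment into a), so the proto-segment is *a.
Continuing position by position gives *selado; check it forward:
Luvikan: *selado
  selado → seledo   [vowel merger]
  seledo → heledo   [debuccalisation]
  giving Luvikan heledo.
Luhanic: *selado > silado > sirado  (by vowel merger, unconditioned shift)
Rinek: *selado
  selado → seledo   [vowel merger]
  seledo (rule 2 does not apply)
  seledo → seledu   [vowel merger]
  seledu (rule 4 does not apply)
  giving Rinek seledu.
Only *selado yields all of Luvikan heledo, Luhanic sirado, Rinek seledu.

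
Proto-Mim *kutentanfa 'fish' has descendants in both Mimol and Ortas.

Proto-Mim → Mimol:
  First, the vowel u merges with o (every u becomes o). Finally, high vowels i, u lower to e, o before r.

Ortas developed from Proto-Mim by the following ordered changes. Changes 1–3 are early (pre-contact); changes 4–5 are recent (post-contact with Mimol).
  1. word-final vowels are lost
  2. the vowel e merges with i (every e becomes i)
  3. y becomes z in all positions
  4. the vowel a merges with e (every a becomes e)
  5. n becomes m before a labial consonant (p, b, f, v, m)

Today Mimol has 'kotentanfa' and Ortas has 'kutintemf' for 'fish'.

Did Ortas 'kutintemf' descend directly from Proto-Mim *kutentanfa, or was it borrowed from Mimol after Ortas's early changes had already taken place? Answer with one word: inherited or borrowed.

inherited

If inherited, *kutentanfa would pass through all of Ortas's changes:
Ortas: start from *kutentanfa.
  rule 1 (apocope): kutentanfa → kutentanf
  rule 2 (vowel merger): kutentanf → kutintanf
  rule 3: no change — kutintanf
  rule 4 (vowel merger): kutintanf → kutintenf
  rule 5 (nasal place assimilation): kutintenf → kutintemf
  ⇒ Ortas kutintemf
If borrowed from Mimol 'kotentanfa' after the early changes, it would undergo only the recent ones:
  rule 4 (vowel merger): kotentanfa → kotentenfe
  rule 5 (nasal place assimilation): kotentenfe → kotentemfe
  ⇒ as a loan: kotentemfe
Ortas 'kutintemf' matches the inherited outcome exactly, so it is an inherited cognate, not a loan.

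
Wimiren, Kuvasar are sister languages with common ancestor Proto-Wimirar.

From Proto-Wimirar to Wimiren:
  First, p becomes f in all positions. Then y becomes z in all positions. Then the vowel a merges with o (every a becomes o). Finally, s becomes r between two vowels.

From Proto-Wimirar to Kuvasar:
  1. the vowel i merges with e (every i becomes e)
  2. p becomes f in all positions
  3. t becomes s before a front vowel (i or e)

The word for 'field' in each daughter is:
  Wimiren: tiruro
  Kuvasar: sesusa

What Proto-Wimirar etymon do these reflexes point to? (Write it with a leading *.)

Position 3: Wimiren has r, Kuvasar has s. Taking the neighbouring segments as reconstructed: Wimiren r could go back to *s or *r; Kuvasar s can only go back to *s — the one source consistent with every daughter is *s.
Position 2: Wimiren has i, Kuvasar has e. Wimiren preserves i here (none of its changes turn any other segment into i), so the proto-segment is *i.
This points to *tisusa. Verify forward in each daughter:
Wimiren: *tisusa
  tisusa (rule 1 does not apply)
  tisusa (rule 2 does not apply)
  tisusa → tisuso   [vowel merger]
  tisuso → tiruro   [rhotacism]
  giving Wimiren tiruro.
Kuvasar: *tisusa > tesusa > sesusa  (by vowel merger, palatalisation)
Only *tisusa yields all of Wimiren tiruro, Kuvasar sesusa.

*tisusa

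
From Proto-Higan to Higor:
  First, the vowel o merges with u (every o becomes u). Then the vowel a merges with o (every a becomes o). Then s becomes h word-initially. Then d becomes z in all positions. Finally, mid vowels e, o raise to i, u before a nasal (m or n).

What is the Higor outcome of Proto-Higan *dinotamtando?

Higor: *dinotamtando > dinutamtandu > dinutomtondu > zinutomtonzu > zinutumtunzu  (by vowel merger, vowel merger, unconditioned shift, pre-nasal raising)

zinutumtunzu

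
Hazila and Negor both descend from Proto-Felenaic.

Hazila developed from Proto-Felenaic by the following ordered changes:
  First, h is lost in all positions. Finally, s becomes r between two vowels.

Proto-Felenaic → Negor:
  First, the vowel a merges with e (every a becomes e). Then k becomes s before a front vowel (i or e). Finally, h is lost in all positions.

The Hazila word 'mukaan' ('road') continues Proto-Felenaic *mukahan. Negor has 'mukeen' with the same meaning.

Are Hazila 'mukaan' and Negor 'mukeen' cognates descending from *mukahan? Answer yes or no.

no

Derive the expected Negor reflex of *mukahan:
Negor: *mukahan > mukehen > musehen > museen  (by vowel merger, palatalisation, h-loss)
The regular Negor reflex would be 'museen', but the attested form is 'mukeen'. The correspondence is irregular, so they are not cognates (the Negor form has a different source).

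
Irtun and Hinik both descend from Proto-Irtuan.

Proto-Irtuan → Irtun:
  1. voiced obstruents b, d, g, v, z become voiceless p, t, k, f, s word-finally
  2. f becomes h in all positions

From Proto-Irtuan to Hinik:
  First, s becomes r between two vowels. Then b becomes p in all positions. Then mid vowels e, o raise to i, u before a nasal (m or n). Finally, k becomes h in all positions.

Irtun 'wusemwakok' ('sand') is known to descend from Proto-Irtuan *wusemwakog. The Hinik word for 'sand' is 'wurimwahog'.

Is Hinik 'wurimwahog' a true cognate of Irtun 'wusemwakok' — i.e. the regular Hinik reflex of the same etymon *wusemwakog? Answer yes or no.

Derive the expected Hinik reflex of *wusemwakog:
Hinik: *wusemwakog > wuremwakog > wurimwakog > wurimwahog  (by rhotacism, pre-nasal raising, unconditioned shift)
Hinik 'wurimwahog' matches the regular reflex exactly, so the pair is cognate.

yes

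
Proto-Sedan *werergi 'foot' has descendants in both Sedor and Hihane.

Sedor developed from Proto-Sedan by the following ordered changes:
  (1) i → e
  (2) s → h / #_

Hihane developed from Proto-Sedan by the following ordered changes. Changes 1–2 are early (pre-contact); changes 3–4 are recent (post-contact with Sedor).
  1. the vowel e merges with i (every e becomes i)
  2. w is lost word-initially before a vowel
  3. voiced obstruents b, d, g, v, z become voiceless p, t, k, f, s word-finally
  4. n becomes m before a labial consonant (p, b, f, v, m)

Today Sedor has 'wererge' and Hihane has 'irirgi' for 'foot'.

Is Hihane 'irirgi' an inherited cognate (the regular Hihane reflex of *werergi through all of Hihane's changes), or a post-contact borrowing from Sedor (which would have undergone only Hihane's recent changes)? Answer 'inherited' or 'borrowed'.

If inherited, *werergi would pass through all of Hihane's changes:
Hihane: *werergi
  werergi → wirirgi   [vowel merger]
  wirirgi → irirgi   [glide loss]
  irirgi (rule 3 does not apply)
  irirgi (rule 4 does not apply)
  giving Hihane irirgi.
If borrowed from Sedor 'wererge' after the early changes, it would undergo only the recent ones:
  rule 3 (final devoicing): no change (wererge)
  rule 4 (nasal place assimilation): no change (wererge)
  ⇒ as a loan: wererge
Hihane 'irirgi' matches the inherited outcome exactly, so it is an inherited cognate, not a loan.

inherited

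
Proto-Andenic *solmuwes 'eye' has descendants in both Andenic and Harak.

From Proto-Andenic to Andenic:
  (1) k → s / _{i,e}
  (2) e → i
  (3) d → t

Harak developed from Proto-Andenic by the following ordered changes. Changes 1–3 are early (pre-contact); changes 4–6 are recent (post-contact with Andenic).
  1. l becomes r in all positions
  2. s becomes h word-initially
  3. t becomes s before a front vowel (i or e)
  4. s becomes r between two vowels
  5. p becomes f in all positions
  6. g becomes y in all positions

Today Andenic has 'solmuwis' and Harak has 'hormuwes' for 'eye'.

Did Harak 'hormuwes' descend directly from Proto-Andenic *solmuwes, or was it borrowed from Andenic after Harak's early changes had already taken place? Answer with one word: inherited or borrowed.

inherited

If inherited, *solmuwes would pass through all of Harak's changes:
Harak: *solmuwes > sormuwes > hormuwes  (by unconditioned shift, debuccalisation)
If borrowed from Andenic 'solmuwis' after the early changes, it would undergo only the recent ones:
  rule 4 (rhotacism): no change (solmuwis)
  rule 5 (unconditioned shift): no change (solmuwis)
  rule 6 (unconditioned shift): no change (solmuwis)
  ⇒ as a loan: solmuwis
Harak 'hormuwes' matches the inherited outcome exactly, so it is an inherited cognate, not a loan.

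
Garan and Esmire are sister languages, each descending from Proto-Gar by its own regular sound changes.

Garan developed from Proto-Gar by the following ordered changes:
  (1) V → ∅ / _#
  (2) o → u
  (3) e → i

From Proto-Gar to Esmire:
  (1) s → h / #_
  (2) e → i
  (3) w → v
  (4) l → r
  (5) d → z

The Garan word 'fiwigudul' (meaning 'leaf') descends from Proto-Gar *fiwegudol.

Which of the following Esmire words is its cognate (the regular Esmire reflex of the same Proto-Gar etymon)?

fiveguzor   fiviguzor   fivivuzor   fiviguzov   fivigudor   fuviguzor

Esmire: start from *fiwegudol.
  rule 1: no change — fiwegudol
  rule 2 (vowel merger): fiwegudol → fiwigudol
  rule 3 (unconditioned shift): fiwigudol → fivigudol
  rule 4 (unconditioned shift): fivigudol → fivigudor
  rule 5 (unconditioned shift): fivigudor → fiviguzor
  ⇒ Esmire fiviguzor
The other candidates each miss or misapply at least one Esmire change.

fiviguzor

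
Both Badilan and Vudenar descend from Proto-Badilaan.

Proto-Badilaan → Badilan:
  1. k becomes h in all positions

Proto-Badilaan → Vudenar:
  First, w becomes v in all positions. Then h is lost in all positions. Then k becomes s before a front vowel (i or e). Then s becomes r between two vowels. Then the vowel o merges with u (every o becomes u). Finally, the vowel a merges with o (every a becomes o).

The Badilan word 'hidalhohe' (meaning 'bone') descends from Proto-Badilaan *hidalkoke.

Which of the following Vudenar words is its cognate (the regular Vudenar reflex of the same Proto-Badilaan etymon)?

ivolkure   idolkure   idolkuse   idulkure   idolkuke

idolkure

Vudenar: start from *hidalkoke.
  rule 1: no change — hidalkoke
  rule 2 (h-loss): hidalkoke → idalkoke
  rule 3 (palatalisation): idalkoke → idalkose
  rule 4 (rhotacism): idalkose → idalkore
  rule 5 (vowel merger): idalkore → idalkure
  rule 6 (vowel merger): idalkure → idolkure
  ⇒ Vudenar idolkure
Only 'idolkure' matches the regular Vudenar development of *hidalkoke.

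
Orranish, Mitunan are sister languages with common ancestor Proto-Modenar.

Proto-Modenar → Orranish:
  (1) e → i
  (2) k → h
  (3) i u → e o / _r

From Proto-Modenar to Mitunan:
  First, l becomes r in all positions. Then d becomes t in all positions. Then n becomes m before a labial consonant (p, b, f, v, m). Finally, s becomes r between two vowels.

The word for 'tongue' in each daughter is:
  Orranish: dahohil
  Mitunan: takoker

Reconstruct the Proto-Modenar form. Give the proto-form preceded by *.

Position 3: Orranish has h, Mitunan has k. Mitunan preserves k here (none of its changes turn any other segment into k), so the proto-segment is *k.
Position 7: Orranish has l, Mitunan has r. Orranish preserves l here (none of its changes turn any other segment into l), so the proto-segment is *l.
This points to *dakokel. Verify forward in each daughter:
Orranish: *dakokel
  dakokel → dakokil   [vowel merger]
  dakokil → dahohil   [unconditioned shift]
  dahohil (rule 3 does not apply)
  giving Orranish dahohil.
Mitunan: *dakokel
  dakokel → dakoker   [unconditioned shift]
  dakoker → takoker   [unconditioned shift]
  takoker (rule 3 does not apply)
  takoker (rule 4 does not apply)
  giving Mitunan takoker.
*dakokel is the unique common source.

*dakokel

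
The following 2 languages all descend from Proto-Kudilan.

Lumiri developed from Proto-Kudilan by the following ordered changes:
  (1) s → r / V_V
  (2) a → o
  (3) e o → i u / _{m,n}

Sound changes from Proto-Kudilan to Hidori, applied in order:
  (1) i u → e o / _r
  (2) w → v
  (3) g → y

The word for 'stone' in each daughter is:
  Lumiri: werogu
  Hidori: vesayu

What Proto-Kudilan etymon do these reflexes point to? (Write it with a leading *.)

Position 5: Lumiri has g, Hidori has y. Lumiri preserves g here (none of its changes turn any other segment into g), so the proto-segment is *g.
Position 1: Lumiri has w, Hidori has v. Lumiri preserves w here (none of its changes turn any other segment into w), so the proto-segment is *w.
Position 3: Lumiri has r, Hidori has s. Hidori preserves s here (none of its changes turn any other segment into s), so the proto-segment is *s.
Continuing position by position gives *wesagu; check it forward:
Lumiri: *wesagu
  wesagu → weragu   [rhotacism]
  weragu → werogu   [vowel merger]
  werogu (rule 3 does not apply)
  giving Lumiri werogu.
Hidori: *wesagu > vesagu > vesayu  (by unconditioned shift, unconditioned shift)
*wesagu is the unique common source.

*wesagu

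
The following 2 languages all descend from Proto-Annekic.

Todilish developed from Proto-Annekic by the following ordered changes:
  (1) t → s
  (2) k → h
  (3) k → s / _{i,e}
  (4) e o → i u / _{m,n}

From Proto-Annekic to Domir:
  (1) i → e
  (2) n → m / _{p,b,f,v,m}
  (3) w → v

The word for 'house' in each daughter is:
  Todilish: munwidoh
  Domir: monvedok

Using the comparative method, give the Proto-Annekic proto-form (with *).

*monwidok

Position 8: Todilish has h, Domir has k. Domir preserves k here (none of its changes turn any other segment into k), so the proto-segment is *k.
Position 5: Todilish has i, Domir has e. Taking the neighbouring segments as reconstructed: Todilish i can only go back to *i; Domir e could go back to *e or *i — the one source consistent with every daughter is *i.
Position 2: Todilish has u, Domir has o. Domir preserves o here (none of its changes turn any other segment into o), so the proto-segment is *o.
Continuing position by position gives *monwidok; check it forward:
Todilish: start from *monwidok.
  rule 1: no change — monwidok
  rule 2 (unconditioned shift): monwidok → monwidoh
  rule 3: no change — monwidoh
  rule 4 (pre-nasal raising): monwidoh → munwidoh
  ⇒ Todilish munwidoh
Domir: *monwidok > monwedok > monvedok  (by vowel merger, unconditioned shift)
Only *monwidok yields all of Todilish munwidoh, Domir monvedok.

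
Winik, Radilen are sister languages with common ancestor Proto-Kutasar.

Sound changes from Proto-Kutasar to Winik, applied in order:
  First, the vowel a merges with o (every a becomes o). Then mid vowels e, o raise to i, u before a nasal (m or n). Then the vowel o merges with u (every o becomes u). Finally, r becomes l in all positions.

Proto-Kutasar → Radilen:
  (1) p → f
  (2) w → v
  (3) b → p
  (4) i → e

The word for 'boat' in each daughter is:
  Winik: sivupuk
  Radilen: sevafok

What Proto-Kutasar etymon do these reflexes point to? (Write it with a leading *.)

*sivapok

Position 5: Winik has p, Radilen has f. Winik preserves p here (none of its changes turn any other segment into p), so the proto-segment is *p.
Position 6: Winik has u, Radilen has o. Radilen preserves o here (none of its changes turn any other segment into o), so the proto-segment is *o.
Continuing position by position gives *sivapok; check it forward:
Winik: *sivapok > sivopok > sivupuk  (by vowel merger, vowel merger)
Radilen: *sivapok
  sivapok → sivafok   [unconditioned shift]
  sivafok (rule 2 does not apply)
  sivafok (rule 3 does not apply)
  sivafok → sevafok   [vowel merger]
  giving Radilen sevafok.
No other proto-form is consistent with every reflex, so the reconstruction is *sivapok.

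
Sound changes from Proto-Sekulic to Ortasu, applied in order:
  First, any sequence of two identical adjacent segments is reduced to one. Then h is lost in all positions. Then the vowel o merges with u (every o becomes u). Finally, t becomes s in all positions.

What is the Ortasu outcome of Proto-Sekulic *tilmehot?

silmeus

Ortasu: start from *tilmehot.
  rule 1: no change — tilmehot
  rule 2 (h-loss): tilmehot → tilmeot
  rule 3 (vowel merger): tilmeot → tilmeut
  rule 4 (unconditioned shift): tilmeut → silmeus
  ⇒ Ortasu silmeus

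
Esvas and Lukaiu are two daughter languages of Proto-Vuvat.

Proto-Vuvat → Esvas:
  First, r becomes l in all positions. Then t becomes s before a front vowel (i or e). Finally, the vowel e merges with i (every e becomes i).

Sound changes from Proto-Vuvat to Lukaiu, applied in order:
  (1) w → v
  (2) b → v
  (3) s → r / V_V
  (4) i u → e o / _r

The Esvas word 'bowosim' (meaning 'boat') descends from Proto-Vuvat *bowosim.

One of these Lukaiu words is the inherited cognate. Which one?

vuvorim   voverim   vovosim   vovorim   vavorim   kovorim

vovorim

Lukaiu: start from *bowosim.
  rule 1 (unconditioned shift): bowosim → bovosim
  rule 2 (unconditioned shift): bovosim → vovosim
  rule 3 (rhotacism): vovosim → vovorim
  rule 4: no change — vovorim
  ⇒ Lukaiu vovorim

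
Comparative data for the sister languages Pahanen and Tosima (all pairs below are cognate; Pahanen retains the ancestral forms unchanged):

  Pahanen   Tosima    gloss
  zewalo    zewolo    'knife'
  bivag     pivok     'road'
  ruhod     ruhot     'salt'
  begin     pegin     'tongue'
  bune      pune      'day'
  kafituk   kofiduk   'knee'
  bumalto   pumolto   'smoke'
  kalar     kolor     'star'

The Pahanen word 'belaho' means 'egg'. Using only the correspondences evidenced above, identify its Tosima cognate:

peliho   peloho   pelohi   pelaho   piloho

peloho

begin ~ pegin — Pahanen b corresponds to Tosima p word-initially before a front vowel.
zewalo ~ zewolo, bivag ~ pivok — Pahanen a corresponds to Tosima o after a consonant, before a consonant other than r, m, n, p, b, f, v.
Applying these to Pahanen 'belaho':
  belaho → pelaho   (b→p word-initially before a front vowel)
  pelaho → peloho   (a→o after a consonant, before a consonant other than r, m, n, p, b, f, v)
So the Tosima cognate is 'peloho'.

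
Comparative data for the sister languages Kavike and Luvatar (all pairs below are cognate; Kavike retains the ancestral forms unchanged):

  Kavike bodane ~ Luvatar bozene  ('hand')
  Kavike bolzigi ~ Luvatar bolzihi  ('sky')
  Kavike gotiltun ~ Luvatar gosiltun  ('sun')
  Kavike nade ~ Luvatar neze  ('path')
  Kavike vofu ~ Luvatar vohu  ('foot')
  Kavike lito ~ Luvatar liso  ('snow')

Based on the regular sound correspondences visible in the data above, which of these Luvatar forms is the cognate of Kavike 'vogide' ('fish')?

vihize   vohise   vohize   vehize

vohize

bolzigi ~ bolzihi — Kavike g corresponds to Luvatar h between vowels (before a front vowel).
nade ~ neze — Kavike d corresponds to Luvatar z between vowels (before a front vowel).
Applying these to Kavike 'vogide':
  vogide → vohide   (g→h between vowels (before a front vowel))
  vohide → vohize   (d→z between vowels (before a front vowel))
So the Luvatar cognate is 'vohize'.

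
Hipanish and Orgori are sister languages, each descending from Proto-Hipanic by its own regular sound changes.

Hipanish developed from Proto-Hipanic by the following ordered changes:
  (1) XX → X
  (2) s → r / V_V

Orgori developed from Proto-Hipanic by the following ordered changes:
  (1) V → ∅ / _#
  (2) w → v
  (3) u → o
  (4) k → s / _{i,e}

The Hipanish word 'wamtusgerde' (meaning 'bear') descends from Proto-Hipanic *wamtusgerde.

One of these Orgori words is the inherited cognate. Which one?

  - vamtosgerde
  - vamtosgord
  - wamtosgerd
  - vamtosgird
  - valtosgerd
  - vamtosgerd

Orgori: start from *wamtusgerde.
  rule 1 (apocope): wamtusgerde → wamtusgerd
  rule 2 (unconditioned shift): wamtusgerd → vamtusgerd
  rule 3 (vowel merger): vamtusgerd → vamtosgerd
  rule 4: no change — vamtosgerd
  ⇒ Orgori vamtosgerd
Only 'vamtosgerd' matches the regular Orgori development of *wamtusgerde.

vamtosgerd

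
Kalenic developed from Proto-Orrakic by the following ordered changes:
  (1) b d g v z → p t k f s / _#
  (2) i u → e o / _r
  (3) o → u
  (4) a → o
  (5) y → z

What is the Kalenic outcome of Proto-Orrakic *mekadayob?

Kalenic: start from *mekadayob.
  rule 1 (final devoicing): mekadayob → mekadayop
  rule 2: no change — mekadayop
  rule 3 (vowel merger): mekadayop → mekadayup
  rule 4 (vowel merger): mekadayup → mekodoyup
  rule 5 (unconditioned shift): mekodoyup → mekodozup
  ⇒ Kalenic mekodozup

mekodozup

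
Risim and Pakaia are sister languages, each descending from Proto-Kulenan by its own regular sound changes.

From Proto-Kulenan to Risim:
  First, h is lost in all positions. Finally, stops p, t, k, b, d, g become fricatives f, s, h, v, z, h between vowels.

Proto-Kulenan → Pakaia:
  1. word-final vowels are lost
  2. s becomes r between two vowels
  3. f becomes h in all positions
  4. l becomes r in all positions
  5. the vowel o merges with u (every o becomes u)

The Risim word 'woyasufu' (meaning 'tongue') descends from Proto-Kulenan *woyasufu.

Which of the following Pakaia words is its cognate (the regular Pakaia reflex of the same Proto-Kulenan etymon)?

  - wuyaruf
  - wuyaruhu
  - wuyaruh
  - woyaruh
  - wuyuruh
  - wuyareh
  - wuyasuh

Pakaia: start from *woyasufu.
  rule 1 (apocope): woyasufu → woyasuf
  rule 2 (rhotacism): woyasuf → woyaruf
  rule 3 (unconditioned shift): woyaruf → woyaruh
  rule 4: no change — woyaruh
  rule 5 (vowel merger): woyaruh → wuyaruh
  ⇒ Pakaia wuyaruh
Only 'wuyaruh' matches the regular Pakaia development of *woyasufu.

wuyaruh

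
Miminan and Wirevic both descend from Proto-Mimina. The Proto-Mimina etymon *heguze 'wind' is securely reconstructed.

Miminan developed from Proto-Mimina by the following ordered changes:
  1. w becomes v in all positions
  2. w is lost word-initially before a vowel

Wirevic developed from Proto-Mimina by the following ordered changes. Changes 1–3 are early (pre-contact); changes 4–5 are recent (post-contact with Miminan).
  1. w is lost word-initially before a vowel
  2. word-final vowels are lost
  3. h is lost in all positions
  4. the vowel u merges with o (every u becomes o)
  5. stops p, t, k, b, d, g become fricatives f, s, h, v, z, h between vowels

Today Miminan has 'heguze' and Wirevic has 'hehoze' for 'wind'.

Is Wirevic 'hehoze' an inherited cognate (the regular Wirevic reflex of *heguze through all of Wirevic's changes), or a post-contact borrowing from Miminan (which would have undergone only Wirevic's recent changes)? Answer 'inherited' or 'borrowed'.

If inherited, *heguze would pass through all of Wirevic's changes:
Wirevic: *heguze > heguz > eguz > egoz > ehoz  (by apocope, h-loss, vowel merger, intervocalic lenition)
If borrowed from Miminan 'heguze' after the early changes, it would undergo only the recent ones:
  rule 4 (vowel merger): heguze → hegoze
  rule 5 (intervocalic lenition): hegoze → hehoze
  ⇒ as a loan: hehoze
Wirevic 'hehoze' matches the loan outcome 'hehoze', not the inherited 'ehoz' — it skipped the early Wirevic changes, so it was borrowed from Miminan.

borrowed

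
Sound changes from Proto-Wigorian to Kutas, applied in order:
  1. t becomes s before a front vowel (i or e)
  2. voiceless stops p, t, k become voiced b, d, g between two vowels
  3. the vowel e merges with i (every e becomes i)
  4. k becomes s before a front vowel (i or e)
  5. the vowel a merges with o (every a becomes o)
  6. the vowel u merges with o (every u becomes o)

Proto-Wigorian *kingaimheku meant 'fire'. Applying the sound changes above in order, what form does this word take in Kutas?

singoimhigo

Kutas: *kingaimheku > kingaimhegu > kingaimhigu > singaimhigu > singoimhigu > singoimhigo  (by intervocalic voicing, vowel merger, palatalisation, vowel merger, vowel merger)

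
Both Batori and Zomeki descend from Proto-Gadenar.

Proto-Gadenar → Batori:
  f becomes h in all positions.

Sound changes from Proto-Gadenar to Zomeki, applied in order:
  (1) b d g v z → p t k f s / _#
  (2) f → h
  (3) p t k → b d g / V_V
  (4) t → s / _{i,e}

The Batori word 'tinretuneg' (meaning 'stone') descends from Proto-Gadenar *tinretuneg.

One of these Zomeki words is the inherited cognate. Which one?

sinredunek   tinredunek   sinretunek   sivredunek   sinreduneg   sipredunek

sinredunek

Zomeki: *tinretuneg > tinretunek > tinredunek > sinredunek  (by final devoicing, intervocalic voicing, palatalisation)
Among the options, 'sinredunek' alone shows every Zomeki change applied in order.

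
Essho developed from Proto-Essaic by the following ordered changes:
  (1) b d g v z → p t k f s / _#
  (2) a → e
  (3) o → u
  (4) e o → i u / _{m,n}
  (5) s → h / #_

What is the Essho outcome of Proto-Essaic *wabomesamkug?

webumesimkuk

Essho: *wabomesamkug
  wabomesamkug → wabomesamkuk   [final devoicing]
  wabomesamkuk → webomesemkuk   [vowel merger]
  webomesemkuk → webumesemkuk   [vowel merger]
  webumesemkuk → webumesimkuk   [pre-nasal raising]
  webumesimkuk (rule 5 does not apply)
  giving Essho webumesimkuk.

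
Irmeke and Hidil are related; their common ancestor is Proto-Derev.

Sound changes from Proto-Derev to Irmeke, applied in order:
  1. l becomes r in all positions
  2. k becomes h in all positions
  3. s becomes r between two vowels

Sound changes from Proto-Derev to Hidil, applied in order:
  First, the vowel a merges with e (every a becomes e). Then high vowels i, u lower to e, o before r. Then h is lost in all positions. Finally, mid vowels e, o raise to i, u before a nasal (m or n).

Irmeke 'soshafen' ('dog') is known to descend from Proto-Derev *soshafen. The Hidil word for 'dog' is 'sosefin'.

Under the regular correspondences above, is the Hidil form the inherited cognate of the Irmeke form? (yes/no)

Derive the expected Hidil reflex of *soshafen:
Hidil: *soshafen > soshefen > sosefen > sosefin  (by vowel merger, h-loss, pre-nasal raising)
Hidil 'sosefin' matches the regular reflex exactly, so the pair is cognate.

yes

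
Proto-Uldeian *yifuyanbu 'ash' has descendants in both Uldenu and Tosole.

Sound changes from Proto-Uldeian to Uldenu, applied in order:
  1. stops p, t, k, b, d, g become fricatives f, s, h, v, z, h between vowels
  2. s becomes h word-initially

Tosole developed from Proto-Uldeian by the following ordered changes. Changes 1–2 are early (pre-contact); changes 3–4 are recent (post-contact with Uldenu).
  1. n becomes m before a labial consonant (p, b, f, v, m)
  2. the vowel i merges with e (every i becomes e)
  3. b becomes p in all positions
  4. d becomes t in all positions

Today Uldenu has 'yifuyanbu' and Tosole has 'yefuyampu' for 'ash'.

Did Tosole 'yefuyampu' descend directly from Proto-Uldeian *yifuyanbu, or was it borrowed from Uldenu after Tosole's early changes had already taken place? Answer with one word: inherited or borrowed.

inherited

If inherited, *yifuyanbu would pass through all of Tosole's changes:
Tosole: *yifuyanbu > yifuyambu > yefuyambu > yefuyampu  (by nasal place assimilation, vowel merger, unconditioned shift)
If borrowed from Uldenu 'yifuyanbu' after the early changes, it would undergo only the recent ones:
  rule 3 (unconditioned shift): yifuyanbu → yifuyanpu
  rule 4 (unconditioned shift): no change (yifuyanpu)
  ⇒ as a loan: yifuyanpu
Tosole 'yefuyampu' matches the inherited outcome exactly, so it is an inherited cognate, not a loan.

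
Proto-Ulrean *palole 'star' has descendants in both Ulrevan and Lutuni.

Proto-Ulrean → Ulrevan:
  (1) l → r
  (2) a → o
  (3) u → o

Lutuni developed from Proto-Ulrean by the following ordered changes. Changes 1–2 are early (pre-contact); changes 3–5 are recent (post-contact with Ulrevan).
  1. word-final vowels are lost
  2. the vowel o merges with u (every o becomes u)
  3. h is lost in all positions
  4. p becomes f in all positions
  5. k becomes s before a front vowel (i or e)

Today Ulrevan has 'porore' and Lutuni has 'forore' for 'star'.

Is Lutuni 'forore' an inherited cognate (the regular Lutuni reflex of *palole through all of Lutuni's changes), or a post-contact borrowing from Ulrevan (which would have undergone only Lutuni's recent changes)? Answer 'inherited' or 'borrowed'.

If inherited, *palole would pass through all of Lutuni's changes:
Lutuni: start from *palole.
  rule 1 (apocope): palole → palol
  rule 2 (vowel merger): palol → palul
  rule 3: no change — palul
  rule 4 (unconditioned shift): palul → falul
  rule 5: no change — falul
  ⇒ Lutuni falul
If borrowed from Ulrevan 'porore' after the early changes, it would undergo only the recent ones:
  rule 3 (h-loss): no change (porore)
  rule 4 (unconditioned shift): porore → forore
  rule 5 (palatalisation): no change (forore)
  ⇒ as a loan: forore
Lutuni 'forore' matches the loan outcome 'forore', not the inherited 'falul' — it skipped the early Lutuni changes, so it was borrowed from Ulrevan.

borrowed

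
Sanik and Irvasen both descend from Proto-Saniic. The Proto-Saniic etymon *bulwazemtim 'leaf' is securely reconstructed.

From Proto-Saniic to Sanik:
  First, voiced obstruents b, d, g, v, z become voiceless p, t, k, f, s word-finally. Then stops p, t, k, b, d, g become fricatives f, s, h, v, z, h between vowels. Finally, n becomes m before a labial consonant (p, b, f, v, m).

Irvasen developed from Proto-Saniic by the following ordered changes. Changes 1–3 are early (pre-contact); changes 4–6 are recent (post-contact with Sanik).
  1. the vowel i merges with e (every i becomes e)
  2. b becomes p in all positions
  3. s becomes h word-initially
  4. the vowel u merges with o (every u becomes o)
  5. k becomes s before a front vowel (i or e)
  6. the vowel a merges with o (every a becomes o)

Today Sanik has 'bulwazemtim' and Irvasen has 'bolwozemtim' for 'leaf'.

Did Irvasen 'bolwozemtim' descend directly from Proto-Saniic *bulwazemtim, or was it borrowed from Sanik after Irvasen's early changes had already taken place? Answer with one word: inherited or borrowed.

borrowed

If inherited, *bulwazemtim would pass through all of Irvasen's changes:
Irvasen: start from *bulwazemtim.
  rule 1 (vowel merger): bulwazemtim → bulwazemtem
  rule 2 (unconditioned shift): bulwazemtem → pulwazemtem
  rule 3: no change — pulwazemtem
  rule 4 (vowel merger): pulwazemtem → polwazemtem
  rule 5: no change — polwazemtem
  rule 6 (vowel merger): polwazemtem → polwozemtem
  ⇒ Irvasen polwozemtem
If borrowed from Sanik 'bulwazemtim' after the early changes, it would undergo only the recent ones:
  rule 4 (vowel merger): bulwazemtim → bolwazemtim
  rule 5 (palatalisation): no change (bolwazemtim)
  rule 6 (vowel merger): bolwazemtim → bolwozemtim
  ⇒ as a loan: bolwozemtim
Irvasen 'bolwozemtim' matches the loan outcome 'bolwozemtim', not the inherited 'polwozemtem' — it skipped the early Irvasen changes, so it was borrowed from Sanik.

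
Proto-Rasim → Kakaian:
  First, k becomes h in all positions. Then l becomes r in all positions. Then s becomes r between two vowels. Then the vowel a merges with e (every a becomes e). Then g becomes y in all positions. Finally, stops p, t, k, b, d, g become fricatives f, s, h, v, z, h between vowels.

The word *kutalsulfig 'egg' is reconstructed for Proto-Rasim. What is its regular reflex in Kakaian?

husersurfiy

Kakaian: *kutalsulfig
  kutalsulfig → hutalsulfig   [unconditioned shift]
  hutalsulfig → hutarsurfig   [unconditioned shift]
  hutarsurfig (rule 3 does not apply)
  hutarsurfig → hutersurfig   [vowel merger]
  hutersurfig → hutersurfiy   [unconditioned shift]
  hutersurfiy → husersurfiy   [intervocalic lenition]
  giving Kakaian husersurfiy.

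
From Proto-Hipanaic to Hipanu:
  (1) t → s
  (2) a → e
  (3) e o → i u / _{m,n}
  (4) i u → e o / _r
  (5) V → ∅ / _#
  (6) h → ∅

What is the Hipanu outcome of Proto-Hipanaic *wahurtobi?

weorsob

Hipanu: start from *wahurtobi.
  rule 1 (unconditioned shift): wahurtobi → wahursobi
  rule 2 (vowel merger): wahursobi → wehursobi
  rule 3: no change — wehursobi
  rule 4 (pre-rhotic lowering): wehursobi → wehorsobi
  rule 5 (apocope): wehorsobi → wehorsob
  rule 6 (h-loss): wehorsob → weorsob
  ⇒ Hipanu weorsob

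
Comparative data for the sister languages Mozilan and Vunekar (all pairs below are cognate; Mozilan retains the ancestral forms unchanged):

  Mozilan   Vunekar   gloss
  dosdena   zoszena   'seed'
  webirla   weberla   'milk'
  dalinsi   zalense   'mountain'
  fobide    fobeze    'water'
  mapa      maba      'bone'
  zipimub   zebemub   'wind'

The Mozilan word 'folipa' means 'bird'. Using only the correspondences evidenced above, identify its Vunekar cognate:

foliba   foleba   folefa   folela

foleba

zipimub ~ zebemub — Mozilan i corresponds to Vunekar e after a consonant, before a labial obstruent.
mapa ~ maba — Mozilan p corresponds to Vunekar b between vowels (before a back vowel).
Applying these to Mozilan 'folipa':
  folipa → folepa   (i→e after a consonant, before a labial obstruent)
  folepa → foleba   (p→b between vowels (before a back vowel))
So the Vunekar cognate is 'foleba'.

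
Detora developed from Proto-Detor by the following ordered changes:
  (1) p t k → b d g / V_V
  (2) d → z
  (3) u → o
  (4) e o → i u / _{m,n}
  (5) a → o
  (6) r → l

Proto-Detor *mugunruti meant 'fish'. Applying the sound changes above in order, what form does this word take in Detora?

Detora: *mugunruti > mugunrudi > mugunruzi > mogonrozi > mogunrozi > mogunlozi  (by intervocalic voicing, unconditioned shift, vowel merger, pre-nasal raising, unconditioned shift)

mogunlozi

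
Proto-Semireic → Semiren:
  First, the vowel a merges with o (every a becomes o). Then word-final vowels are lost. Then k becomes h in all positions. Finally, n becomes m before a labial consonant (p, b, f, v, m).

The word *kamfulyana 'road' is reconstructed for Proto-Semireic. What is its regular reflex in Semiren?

Semiren: *kamfulyana > komfulyono > komfulyon > homfulyon  (by vowel merger, apocope, unconditioned shift)

homfulyon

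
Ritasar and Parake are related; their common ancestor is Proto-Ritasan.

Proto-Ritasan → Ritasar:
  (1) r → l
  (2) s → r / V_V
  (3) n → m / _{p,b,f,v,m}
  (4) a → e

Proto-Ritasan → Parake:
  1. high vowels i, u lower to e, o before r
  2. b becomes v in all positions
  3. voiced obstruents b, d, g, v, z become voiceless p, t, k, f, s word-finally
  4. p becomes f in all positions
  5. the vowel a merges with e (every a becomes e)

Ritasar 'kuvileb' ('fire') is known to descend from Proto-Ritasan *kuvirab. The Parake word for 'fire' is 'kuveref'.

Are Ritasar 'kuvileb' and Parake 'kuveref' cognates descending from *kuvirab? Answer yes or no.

Derive the expected Parake reflex of *kuvirab:
Parake: *kuvirab
  kuvirab → kuverab   [pre-rhotic lowering]
  kuverab → kuverav   [unconditioned shift]
  kuverav → kuveraf   [final devoicing]
  kuveraf (rule 4 does not apply)
  kuveraf → kuveref   [vowel merger]
  giving Parake kuveref.
Parake 'kuveref' matches the regular reflex exactly, so the pair is cognate.

yes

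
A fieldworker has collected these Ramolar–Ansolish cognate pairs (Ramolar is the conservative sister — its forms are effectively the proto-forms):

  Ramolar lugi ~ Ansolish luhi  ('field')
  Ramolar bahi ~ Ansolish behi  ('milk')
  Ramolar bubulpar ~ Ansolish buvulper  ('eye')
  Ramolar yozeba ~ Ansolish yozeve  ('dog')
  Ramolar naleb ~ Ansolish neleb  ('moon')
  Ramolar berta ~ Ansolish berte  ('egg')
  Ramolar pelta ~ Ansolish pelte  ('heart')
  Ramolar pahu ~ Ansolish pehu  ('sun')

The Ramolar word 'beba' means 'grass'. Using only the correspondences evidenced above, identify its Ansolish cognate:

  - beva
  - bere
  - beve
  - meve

yozeba ~ yozeve — Ramolar b corresponds to Ansolish v between vowels (before a back vowel).
yozeba ~ yozeve, berta ~ berte — Ramolar a corresponds to Ansolish e word-finally.
Applying these to Ramolar 'beba':
  beba → beva   (b→v between vowels (before a back vowel))
  beva → beve   (a→e word-finally)
So the Ansolish cognate is 'beve'.

beve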